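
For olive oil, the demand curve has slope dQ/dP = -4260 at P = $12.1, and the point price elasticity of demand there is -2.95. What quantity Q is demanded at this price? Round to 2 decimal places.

17473.22

Ed = (dQ/dP)·(P/Q) ⇒ Q = (dQ/dP)·P/Ed = (-4260)·12.1/(-2.95) = 17473.2203…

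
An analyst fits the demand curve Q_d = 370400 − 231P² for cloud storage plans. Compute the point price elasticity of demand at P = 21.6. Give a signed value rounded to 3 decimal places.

dQ_d/dP = −2·231·P = -9979.2. At P = 21.6, Q_d = 262624.64.
Ed = (dQ_d/dP)·(P/Q_d) = (-9979.2) × (21.6/262624.64) = -0.82075…

-0.821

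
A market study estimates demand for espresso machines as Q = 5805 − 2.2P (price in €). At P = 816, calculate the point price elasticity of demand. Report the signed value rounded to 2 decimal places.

dQ/dP = −2.2. At P = 816, Q = 5805 − 2.2(816) = 4009.8.
Ed = (dQ/dP)·(P/Q) = −2.2 × (816/4009.8) = -0.4477…

-0.45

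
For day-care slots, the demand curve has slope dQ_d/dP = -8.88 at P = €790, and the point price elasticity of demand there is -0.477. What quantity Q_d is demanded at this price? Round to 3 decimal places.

Ed = (dQ_d/dP)·(P/Q_d) ⇒ Q_d = (dQ_d/dP)·P/Ed = (-8.88)·790/(-0.477) = 14706.91823…

14706.918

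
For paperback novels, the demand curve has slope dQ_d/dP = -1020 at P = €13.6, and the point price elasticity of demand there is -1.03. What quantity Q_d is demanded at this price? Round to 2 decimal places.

13467.96

Ed = (dQ_d/dP)·(P/Q_d) ⇒ Q_d = (dQ_d/dP)·P/Ed = (-1020)·13.6/(-1.03) = 13467.9611…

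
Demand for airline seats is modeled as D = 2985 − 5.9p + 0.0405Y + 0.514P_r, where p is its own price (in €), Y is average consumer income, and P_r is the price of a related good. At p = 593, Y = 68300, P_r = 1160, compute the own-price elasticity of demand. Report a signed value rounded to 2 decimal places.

At the given values, D = 2985 − 5.9(593) + 0.0405(68300) + 0.514(1160) = 2848.69.
∂D/∂p = −5.9.
E = (-5.9) × (593/2848.69) = -1.2281…

-1.23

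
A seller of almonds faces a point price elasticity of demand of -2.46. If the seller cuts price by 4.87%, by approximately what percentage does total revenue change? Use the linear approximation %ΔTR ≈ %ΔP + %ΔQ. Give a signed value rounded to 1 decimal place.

+7.1%

%ΔQ ≈ Ed × %ΔP = (-2.46) × (-4.87%) = +11.9802%
%ΔTR ≈ %ΔP + %ΔQ = (-4.87%) + (+11.9802%) = +7.1102%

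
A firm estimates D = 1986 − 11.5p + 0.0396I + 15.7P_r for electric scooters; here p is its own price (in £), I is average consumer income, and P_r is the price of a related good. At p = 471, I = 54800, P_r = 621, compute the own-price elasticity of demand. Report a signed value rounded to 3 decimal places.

-0.638

At the given values, D = 1986 − 11.5(471) + 0.0396(54800) + 15.7(621) = 8489.28.
∂D/∂p = −11.5.
E = (-11.5) × (471/8489.28) = -0.63803…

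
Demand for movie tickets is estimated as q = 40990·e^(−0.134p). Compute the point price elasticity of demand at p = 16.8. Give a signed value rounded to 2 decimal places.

dq/dp = −0.134·q = -578.228. At p = 16.8, q = 4315.13.
Ed = (dq/dp)·(p/q) = (-578.228) × (16.8/4315.13) = -2.2512

-2.25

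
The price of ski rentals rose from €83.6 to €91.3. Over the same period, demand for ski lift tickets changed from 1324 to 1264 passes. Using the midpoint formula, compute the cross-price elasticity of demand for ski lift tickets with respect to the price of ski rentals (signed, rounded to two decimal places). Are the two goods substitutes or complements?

%ΔQ_{ski lift tickets} = (1264 − 1324)/avg = -60/1294 = -0.046367…
%ΔP_{ski rentals} = (91.3 − 83.6)/avg = 7.7/87.45 = 0.088050…
E_cross = (-60/1294) / (7.7/87.45) = -0.5266…
E_cross < 0 ⇒ the goods are complements.

-0.53; complements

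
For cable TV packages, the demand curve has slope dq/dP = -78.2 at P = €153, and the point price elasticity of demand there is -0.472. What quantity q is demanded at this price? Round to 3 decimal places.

Ed = (dq/dP)·(P/q) ⇒ q = (dq/dP)·P/Ed = (-78.2)·153/(-0.472) = 25348.72881…

25348.729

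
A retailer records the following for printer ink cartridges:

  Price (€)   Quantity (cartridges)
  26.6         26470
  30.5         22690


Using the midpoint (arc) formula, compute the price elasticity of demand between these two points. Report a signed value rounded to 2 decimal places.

-1.13

%ΔQ = (22690 − 26470) / [(26470 + 22690)/2] = -3780/24580 = -0.153783…
%ΔP = (30.5 − 26.6) / [(26.6 + 30.5)/2] = 3.9/28.55 = 0.136602…
Arc Ed = %ΔQ / %ΔP = (-3780/24580) / (3.9/28.55) = -1.1257…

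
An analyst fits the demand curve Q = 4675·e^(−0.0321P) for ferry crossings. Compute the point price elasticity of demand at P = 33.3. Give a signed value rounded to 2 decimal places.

-1.07

dQ/dP = −0.0321·Q = -51.5295. At P = 33.3, Q = 1605.28.
Ed = (dQ/dP)·(P/Q) = (-51.5295) × (33.3/1605.28) = -1.0689…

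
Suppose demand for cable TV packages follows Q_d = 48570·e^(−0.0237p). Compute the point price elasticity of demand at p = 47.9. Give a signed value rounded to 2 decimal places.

dQ_d/dp = −0.0237·Q_d = -369.907. At p = 47.9, Q_d = 15607.9.
Ed = (dQ_d/dp)·(p/Q_d) = (-369.907) × (47.9/15607.9) = -1.1352…

-1.14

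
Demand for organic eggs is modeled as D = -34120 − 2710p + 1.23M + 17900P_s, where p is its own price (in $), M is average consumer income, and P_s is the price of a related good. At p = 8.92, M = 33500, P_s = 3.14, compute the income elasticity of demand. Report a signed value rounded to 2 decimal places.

1.05

At the given values, D = -34120 − 2710(8.92) + 1.23(33500) + 17900(3.14) = 39117.8.
∂D/∂M = 1.23.
E = (1.23) × (33500/39117.8) = 1.0533…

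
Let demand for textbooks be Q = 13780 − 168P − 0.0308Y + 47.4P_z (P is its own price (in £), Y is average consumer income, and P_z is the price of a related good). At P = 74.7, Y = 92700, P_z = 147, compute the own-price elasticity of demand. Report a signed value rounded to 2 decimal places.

At the given values, Q = 13780 − 168(74.7) − 0.0308(92700) + 47.4(147) = 5343.04.
∂Q/∂P = −168.
E = (-168) × (74.7/5343.04) = -2.3487…

-2.35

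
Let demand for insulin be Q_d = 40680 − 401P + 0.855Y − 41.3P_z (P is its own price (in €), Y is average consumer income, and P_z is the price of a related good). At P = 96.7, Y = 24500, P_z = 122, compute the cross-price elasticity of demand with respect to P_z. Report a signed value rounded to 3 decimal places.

-0.283

At the given values, Q_d = 40680 − 401(96.7) + 0.855(24500) − 41.3(122) = 17812.2.
∂Q_d/∂P_z = -41.3.
E = (-41.3) × (122/17812.2) = -0.28287…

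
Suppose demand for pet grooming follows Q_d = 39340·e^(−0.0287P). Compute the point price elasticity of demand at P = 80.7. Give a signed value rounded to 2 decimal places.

dQ_d/dP = −0.0287·Q_d = -111.391. At P = 80.7, Q_d = 3881.23.
Ed = (dQ_d/dP)·(P/Q_d) = (-111.391) × (80.7/3881.23) = -2.3160…

-2.32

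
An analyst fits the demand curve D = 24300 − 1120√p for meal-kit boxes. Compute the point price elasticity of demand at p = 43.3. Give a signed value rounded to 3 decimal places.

-0.218

dD/dp = −1120/(2√p) = -85.1028. At p = 43.3, D = 16930.1.
Ed = (dD/dp)·(p/D) = (-85.1028) × (43.3/16930.1) = -0.21765…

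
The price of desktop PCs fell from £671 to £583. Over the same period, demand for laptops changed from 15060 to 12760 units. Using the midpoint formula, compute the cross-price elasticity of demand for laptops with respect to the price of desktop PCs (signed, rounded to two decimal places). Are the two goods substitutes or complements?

%ΔQ_{laptops} = (12760 − 15060)/avg = -2300/13910 = -0.165348…
%ΔP_{desktop PCs} = (583 − 671)/avg = -88/627 = -0.140350…
E_cross = (-2300/13910) / (-88/627) = 1.1781…
E_cross > 0 ⇒ the goods are substitutes.

1.18; substitutes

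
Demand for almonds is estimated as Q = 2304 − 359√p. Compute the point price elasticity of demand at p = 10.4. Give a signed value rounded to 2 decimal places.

dQ/dp = −359/(2√p) = -55.6606. At p = 10.4, Q = 1146.26.
Ed = (dQ/dp)·(p/Q) = (-55.6606) × (10.4/1146.26) = -0.5050…

-0.51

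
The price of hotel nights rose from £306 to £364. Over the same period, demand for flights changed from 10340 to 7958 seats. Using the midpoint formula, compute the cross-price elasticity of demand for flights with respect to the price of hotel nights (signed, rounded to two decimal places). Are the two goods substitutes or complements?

%ΔQ_{flights} = (7958 − 10340)/avg = -2382/9149 = -0.260356…
%ΔP_{hotel nights} = (364 − 306)/avg = 58/335 = 0.173134…
E_cross = (-2382/9149) / (58/335) = -1.5037…
E_cross < 0 ⇒ the goods are complements.

-1.50; complements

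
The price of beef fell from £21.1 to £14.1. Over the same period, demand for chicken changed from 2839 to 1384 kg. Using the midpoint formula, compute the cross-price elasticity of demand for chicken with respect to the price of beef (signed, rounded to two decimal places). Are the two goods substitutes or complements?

%ΔQ_{chicken} = (1384 − 2839)/avg = -1455/2111.5 = -0.689083…
%ΔP_{beef} = (14.1 − 21.1)/avg = -7/17.6 = -0.397727…
E_cross = (-1455/2111.5) / (-7/17.6) = 1.7325…
E_cross > 0 ⇒ the goods are substitutes.

1.73; substitutes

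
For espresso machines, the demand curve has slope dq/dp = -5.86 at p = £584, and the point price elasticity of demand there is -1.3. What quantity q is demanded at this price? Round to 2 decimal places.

Ed = (dq/dp)·(p/q) ⇒ q = (dq/dp)·p/Ed = (-5.86)·584/(-1.3) = 2632.4923…

2632.49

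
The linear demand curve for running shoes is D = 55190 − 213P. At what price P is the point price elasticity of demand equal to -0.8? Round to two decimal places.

Ed = −213P/(55190 − 213P). Set this equal to -0.8:
213P = 0.8·(55190 − 213P) ⇒ 213P(1 + 0.8) = 0.8·55190
P = 0.8·55190 / (213·1.8) = 115.1591…

115.16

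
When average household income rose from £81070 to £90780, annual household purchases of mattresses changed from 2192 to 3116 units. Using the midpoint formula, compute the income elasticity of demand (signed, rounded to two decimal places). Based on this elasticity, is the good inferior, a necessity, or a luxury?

3.08; luxury

%ΔQ = (3116 − 2192)/[( 2192 + 3116)/2] = 924/2654 = 0.348153…
%ΔIncome = (90780 − 81070)/[( 81070 + 90780)/2] = 9710/85925 = 0.113005…
E_income = (924/2654) / (9710/85925) = 3.0808…
E_income > 1 ⇒ normal good, luxury.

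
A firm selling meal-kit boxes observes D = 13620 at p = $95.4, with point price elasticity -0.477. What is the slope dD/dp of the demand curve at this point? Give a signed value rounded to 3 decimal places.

Ed = (dD/dp)·(p/D) ⇒ dD/dp = Ed·D/p = (-0.477)·13620/95.4 = -68.1

-68.100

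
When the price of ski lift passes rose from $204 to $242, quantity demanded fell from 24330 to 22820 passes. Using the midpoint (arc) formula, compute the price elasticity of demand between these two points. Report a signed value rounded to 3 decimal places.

%ΔQ = (22820 − 24330) / [(24330 + 22820)/2] = -1510/23575 = -0.064050…
%ΔP = (242 − 204) / [(204 + 242)/2] = 38/223 = 0.170403…
Arc Ed = %ΔQ / %ΔP = (-1510/23575) / (38/223) = -0.37587…

-0.376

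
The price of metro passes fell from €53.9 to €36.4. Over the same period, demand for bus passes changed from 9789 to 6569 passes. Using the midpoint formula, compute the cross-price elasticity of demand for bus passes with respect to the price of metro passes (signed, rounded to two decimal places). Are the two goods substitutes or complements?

1.02; substitutes

%ΔQ_{bus passes} = (6569 − 9789)/avg = -3220/8179 = -0.393691…
%ΔP_{metro passes} = (36.4 − 53.9)/avg = -17.5/45.15 = -0.387596…
E_cross = (-3220/8179) / (-17.5/45.15) = 1.0157…
E_cross > 0 ⇒ the goods are substitutes.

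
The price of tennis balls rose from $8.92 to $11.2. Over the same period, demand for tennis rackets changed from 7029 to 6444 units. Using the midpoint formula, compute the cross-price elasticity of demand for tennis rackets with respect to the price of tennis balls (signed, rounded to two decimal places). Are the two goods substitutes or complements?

%ΔQ_{tennis rackets} = (6444 − 7029)/avg = -585/6736.5 = -0.086840…
%ΔP_{tennis balls} = (11.2 − 8.92)/avg = 2.28/10.06 = 0.226640…
E_cross = (-585/6736.5) / (2.28/10.06) = -0.3831…
E_cross < 0 ⇒ the goods are complements.

-0.38; complements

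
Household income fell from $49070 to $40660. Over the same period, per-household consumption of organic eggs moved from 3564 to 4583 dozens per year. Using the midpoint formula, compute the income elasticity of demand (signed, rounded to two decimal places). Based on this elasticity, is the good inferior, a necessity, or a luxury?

%ΔQ = (4583 − 3564)/[( 3564 + 4583)/2] = 1019/4073.5 = 0.250153…
%ΔIncome = (40660 − 49070)/[( 49070 + 40660)/2] = -8410/44865 = -0.187451…
E_income = (1019/4073.5) / (-8410/44865) = -1.3344…
E_income < 0 ⇒ inferior good.

-1.33; inferior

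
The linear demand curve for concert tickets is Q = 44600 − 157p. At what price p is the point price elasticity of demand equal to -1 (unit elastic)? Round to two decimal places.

Ed = −157p/(44600 − 157p). Set this equal to -1:
157p = 1·(44600 − 157p) ⇒ 157p(1 + 1) = 1·44600
p = 1·44600 / (157·2) = 142.0382…

142.04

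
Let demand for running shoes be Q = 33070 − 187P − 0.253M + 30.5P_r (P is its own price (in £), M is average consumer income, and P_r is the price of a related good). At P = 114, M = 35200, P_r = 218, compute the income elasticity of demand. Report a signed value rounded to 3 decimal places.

At the given values, Q = 33070 − 187(114) − 0.253(35200) + 30.5(218) = 9495.4.
∂Q/∂M = -0.253.
E = (-0.253) × (35200/9495.4) = -0.93788…

-0.938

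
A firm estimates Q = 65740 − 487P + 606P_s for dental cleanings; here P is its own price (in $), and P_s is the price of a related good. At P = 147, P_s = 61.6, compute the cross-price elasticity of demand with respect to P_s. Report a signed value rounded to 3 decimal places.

At the given values, Q = 65740 − 487(147) + 606(61.6) = 31480.6.
∂Q/∂P_s = 606.
E = (606) × (61.6/31480.6) = 1.18579…

1.186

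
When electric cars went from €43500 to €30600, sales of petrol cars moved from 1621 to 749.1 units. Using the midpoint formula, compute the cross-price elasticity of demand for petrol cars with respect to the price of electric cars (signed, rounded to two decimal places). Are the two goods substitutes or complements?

2.11; substitutes

%ΔQ_{petrol cars} = (749.1 − 1621)/avg = -871.9/1185.05 = -0.735749…
%ΔP_{electric cars} = (30600 − 43500)/avg = -12900/37050 = -0.348178…
E_cross = (-871.9/1185.05) / (-12900/37050) = 2.1131…
E_cross > 0 ⇒ the goods are substitutes.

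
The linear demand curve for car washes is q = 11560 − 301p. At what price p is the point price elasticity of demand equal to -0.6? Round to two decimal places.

Ed = −301p/(11560 − 301p). Set this equal to -0.6:
301p = 0.6·(11560 − 301p) ⇒ 301p(1 + 0.6) = 0.6·11560
p = 0.6·11560 / (301·1.6) = 14.4019…

14.40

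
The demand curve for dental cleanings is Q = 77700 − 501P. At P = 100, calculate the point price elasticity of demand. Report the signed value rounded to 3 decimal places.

dQ/dP = −501. At P = 100, Q = 77700 − 501(100) = 27600.
Ed = (dQ/dP)·(P/Q) = −501 × (100/27600) = -1.81521…

-1.815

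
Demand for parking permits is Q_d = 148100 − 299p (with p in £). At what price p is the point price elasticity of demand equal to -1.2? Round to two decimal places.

270.17

Ed = −299p/(148100 − 299p). Set this equal to -1.2:
299p = 1.2·(148100 − 299p) ⇒ 299p(1 + 1.2) = 1.2·148100
p = 1.2·148100 / (299·2.2) = 270.1733…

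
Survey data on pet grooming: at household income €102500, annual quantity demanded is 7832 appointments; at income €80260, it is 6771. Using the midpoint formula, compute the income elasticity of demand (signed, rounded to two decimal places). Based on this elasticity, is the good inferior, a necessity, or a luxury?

0.60; necessity

%ΔQ = (6771 − 7832)/[( 7832 + 6771)/2] = -1061/7301.5 = -0.145312…
%ΔIncome = (80260 − 102500)/[( 102500 + 80260)/2] = -22240/91380 = -0.243379…
E_income = (-1061/7301.5) / (-22240/91380) = 0.5970…
0 < E_income < 1 ⇒ normal good, necessity.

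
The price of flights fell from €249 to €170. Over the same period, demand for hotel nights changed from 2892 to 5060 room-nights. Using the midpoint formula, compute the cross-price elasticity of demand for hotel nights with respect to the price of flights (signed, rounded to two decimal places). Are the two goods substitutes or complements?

%ΔQ_{hotel nights} = (5060 − 2892)/avg = 2168/3976 = 0.545271…
%ΔP_{flights} = (170 − 249)/avg = -79/209.5 = -0.377088…
E_cross = (2168/3976) / (-79/209.5) = -1.4460…
E_cross < 0 ⇒ the goods are complements.

-1.45; complements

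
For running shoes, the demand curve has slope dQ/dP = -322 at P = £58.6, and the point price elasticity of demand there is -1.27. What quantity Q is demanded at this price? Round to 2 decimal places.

14857.64

Ed = (dQ/dP)·(P/Q) ⇒ Q = (dQ/dP)·P/Ed = (-322)·58.6/(-1.27) = 14857.6377…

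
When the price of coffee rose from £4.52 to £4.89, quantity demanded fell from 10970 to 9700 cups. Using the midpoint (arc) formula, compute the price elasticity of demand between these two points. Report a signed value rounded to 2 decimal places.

-1.56

%ΔQ = (9700 − 10970) / [(10970 + 9700)/2] = -1270/10335 = -0.122883…
%ΔP = (4.89 − 4.52) / [(4.52 + 4.89)/2] = 0.37/4.705 = 0.078639…
Arc Ed = %ΔQ / %ΔP = (-1270/10335) / (0.37/4.705) = -1.5626…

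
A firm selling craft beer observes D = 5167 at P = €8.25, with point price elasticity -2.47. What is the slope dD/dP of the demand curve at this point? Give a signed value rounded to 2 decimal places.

-1546.97

Ed = (dD/dP)·(P/D) ⇒ dD/dP = Ed·D/P = (-2.47)·5167/8.25 = -1546.9684…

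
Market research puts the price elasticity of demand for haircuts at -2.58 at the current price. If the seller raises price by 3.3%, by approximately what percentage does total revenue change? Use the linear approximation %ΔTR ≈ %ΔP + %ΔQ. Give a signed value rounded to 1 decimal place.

%ΔQ ≈ Ed × %ΔP = (-2.58) × (+3.3%) = -8.5140%
%ΔTR ≈ %ΔP + %ΔQ = (+3.3%) + (-8.5140%) = -5.2140%

-5.2%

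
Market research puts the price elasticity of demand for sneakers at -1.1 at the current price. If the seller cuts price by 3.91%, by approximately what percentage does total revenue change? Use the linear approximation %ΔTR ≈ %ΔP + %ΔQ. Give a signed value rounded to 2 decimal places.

%ΔQ ≈ Ed × %ΔP = (-1.1) × (-3.91%) = +4.3010%
%ΔTR ≈ %ΔP + %ΔQ = (-3.91%) + (+4.3010%) = +0.3910%

+0.39%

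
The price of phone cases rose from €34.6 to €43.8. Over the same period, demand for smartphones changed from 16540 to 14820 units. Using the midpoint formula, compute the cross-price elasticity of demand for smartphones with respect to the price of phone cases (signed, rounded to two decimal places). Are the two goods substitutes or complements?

%ΔQ_{smartphones} = (14820 − 16540)/avg = -1720/15680 = -0.109693…
%ΔP_{phone cases} = (43.8 − 34.6)/avg = 9.2/39.2 = 0.234693…
E_cross = (-1720/15680) / (9.2/39.2) = -0.4673…
E_cross < 0 ⇒ the goods are complements.

-0.47; complements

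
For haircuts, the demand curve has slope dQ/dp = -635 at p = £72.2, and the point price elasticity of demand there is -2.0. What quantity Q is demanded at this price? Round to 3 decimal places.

22923.500

Ed = (dQ/dp)·(p/Q) ⇒ Q = (dQ/dp)·p/Ed = (-635)·72.2/(-2.0) = 22923.5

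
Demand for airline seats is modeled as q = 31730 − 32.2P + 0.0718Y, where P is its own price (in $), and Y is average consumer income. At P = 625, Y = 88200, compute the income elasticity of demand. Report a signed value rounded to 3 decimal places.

At the given values, q = 31730 − 32.2(625) + 0.0718(88200) = 17937.76.
∂q/∂Y = 0.0718.
E = (0.0718) × (88200/17937.76) = 0.35304…

0.353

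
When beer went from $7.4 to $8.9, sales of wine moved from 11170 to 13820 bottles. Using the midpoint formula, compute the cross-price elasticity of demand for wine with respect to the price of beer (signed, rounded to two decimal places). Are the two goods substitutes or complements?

1.15; substitutes

%ΔQ_{wine} = (13820 − 11170)/avg = 2650/12495 = 0.212084…
%ΔP_{beer} = (8.9 − 7.4)/avg = 1.5/8.15 = 0.184049…
E_cross = (2650/12495) / (1.5/8.15) = 1.1523…
E_cross > 0 ⇒ the goods are substitutes.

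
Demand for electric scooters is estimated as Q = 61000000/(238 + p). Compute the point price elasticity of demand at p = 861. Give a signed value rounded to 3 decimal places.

dQ/dp = −61000000/(238 + p)² = -50.505. At p = 861, Q = 55505.
Ed = (dQ/dp)·(p/Q) = (-50.505) × (861/55505) = -0.78343…

-0.783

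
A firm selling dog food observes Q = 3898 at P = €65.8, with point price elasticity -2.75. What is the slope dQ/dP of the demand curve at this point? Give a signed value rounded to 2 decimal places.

-162.91

Ed = (dQ/dP)·(P/Q) ⇒ dQ/dP = Ed·Q/P = (-2.75)·3898/65.8 = -162.9103…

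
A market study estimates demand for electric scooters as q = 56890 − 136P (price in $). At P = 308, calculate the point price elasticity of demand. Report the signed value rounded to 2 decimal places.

dq/dP = −136. At P = 308, q = 56890 − 136(308) = 15002.
Ed = (dq/dP)·(P/q) = −136 × (308/15002) = -2.7921…

-2.79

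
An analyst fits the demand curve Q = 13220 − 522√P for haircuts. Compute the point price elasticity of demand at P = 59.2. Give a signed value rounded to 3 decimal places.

dQ/dP = −522/(2√P) = -33.9219. At P = 59.2, Q = 9203.65.
Ed = (dQ/dP)·(P/Q) = (-33.9219) × (59.2/9203.65) = -0.21819…

-0.218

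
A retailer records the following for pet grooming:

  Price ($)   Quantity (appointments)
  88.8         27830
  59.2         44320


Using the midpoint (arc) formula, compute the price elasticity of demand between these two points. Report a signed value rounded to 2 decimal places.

-1.14

%ΔQ = (44320 − 27830) / [(27830 + 44320)/2] = 16490/36075 = 0.457103…
%ΔP = (59.2 − 88.8) / [(88.8 + 59.2)/2] = -29.6/74 = -0.4
Arc Ed = %ΔQ / %ΔP = (16490/36075) / (-29.6/74) = -1.1427…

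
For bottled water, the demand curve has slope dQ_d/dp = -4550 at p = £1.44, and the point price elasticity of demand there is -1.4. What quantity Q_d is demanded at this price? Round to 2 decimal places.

4680.00

Ed = (dQ_d/dp)·(p/Q_d) ⇒ Q_d = (dQ_d/dp)·p/Ed = (-4550)·1.44/(-1.4) = 4680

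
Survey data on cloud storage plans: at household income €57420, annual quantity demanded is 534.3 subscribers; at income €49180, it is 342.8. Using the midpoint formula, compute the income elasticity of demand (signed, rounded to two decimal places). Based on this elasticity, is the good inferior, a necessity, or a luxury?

%ΔQ = (342.8 − 534.3)/[( 534.3 + 342.8)/2] = -191.5/438.55 = -0.436666…
%ΔIncome = (49180 − 57420)/[( 57420 + 49180)/2] = -8240/53300 = -0.154596…
E_income = (-191.5/438.55) / (-8240/53300) = 2.8245…
E_income > 1 ⇒ normal good, luxury.

2.82; luxury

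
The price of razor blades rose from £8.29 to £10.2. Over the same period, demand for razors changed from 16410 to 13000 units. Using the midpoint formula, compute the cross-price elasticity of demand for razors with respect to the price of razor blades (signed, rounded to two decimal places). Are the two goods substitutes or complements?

-1.12; complements

%ΔQ_{razors} = (13000 − 16410)/avg = -3410/14705 = -0.231893…
%ΔP_{razor blades} = (10.2 − 8.29)/avg = 1.91/9.245 = 0.206598…
E_cross = (-3410/14705) / (1.91/9.245) = -1.1224…
E_cross < 0 ⇒ the goods are complements.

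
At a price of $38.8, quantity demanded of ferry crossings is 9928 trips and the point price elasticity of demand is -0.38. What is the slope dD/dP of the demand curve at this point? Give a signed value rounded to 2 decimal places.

-97.23

Ed = (dD/dP)·(P/D) ⇒ dD/dP = Ed·D/P = (-0.38)·9928/38.8 = -97.2329…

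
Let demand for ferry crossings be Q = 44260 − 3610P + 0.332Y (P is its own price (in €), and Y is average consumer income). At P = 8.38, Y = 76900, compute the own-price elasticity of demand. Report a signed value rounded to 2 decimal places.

-0.77

At the given values, Q = 44260 − 3610(8.38) + 0.332(76900) = 39539.
∂Q/∂P = −3610.
E = (-3610) × (8.38/39539) = -0.7651…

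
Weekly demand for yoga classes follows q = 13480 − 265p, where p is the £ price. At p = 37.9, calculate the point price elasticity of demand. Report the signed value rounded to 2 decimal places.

dq/dp = −265. At p = 37.9, q = 13480 − 265(37.9) = 3436.5.
Ed = (dq/dp)·(p/q) = −265 × (37.9/3436.5) = -2.9225…

-2.92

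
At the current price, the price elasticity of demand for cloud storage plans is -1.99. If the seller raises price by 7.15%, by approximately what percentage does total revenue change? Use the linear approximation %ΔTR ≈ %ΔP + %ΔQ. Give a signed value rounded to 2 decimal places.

%ΔQ ≈ Ed × %ΔP = (-1.99) × (+7.15%) = -14.2285%
%ΔTR ≈ %ΔP + %ΔQ = (+7.15%) + (-14.2285%) = -7.0785%

-7.08%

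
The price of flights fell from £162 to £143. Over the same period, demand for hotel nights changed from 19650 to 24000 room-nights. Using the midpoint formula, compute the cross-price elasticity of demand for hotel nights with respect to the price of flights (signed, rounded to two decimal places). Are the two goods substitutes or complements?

%ΔQ_{hotel nights} = (24000 − 19650)/avg = 4350/21825 = 0.199312…
%ΔP_{flights} = (143 − 162)/avg = -19/152.5 = -0.124590…
E_cross = (4350/21825) / (-19/152.5) = -1.5997…
E_cross < 0 ⇒ the goods are complements.

-1.60; complements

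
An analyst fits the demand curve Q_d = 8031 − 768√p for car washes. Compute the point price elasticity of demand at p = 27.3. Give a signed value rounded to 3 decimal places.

dQ_d/dp = −768/(2√p) = -73.4937. At p = 27.3, Q_d = 4018.25.
Ed = (dQ_d/dp)·(p/Q_d) = (-73.4937) × (27.3/4018.25) = -0.49931…

-0.499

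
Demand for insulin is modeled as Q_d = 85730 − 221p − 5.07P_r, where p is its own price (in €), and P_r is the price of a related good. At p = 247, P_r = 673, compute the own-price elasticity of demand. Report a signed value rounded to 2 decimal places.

-1.97

At the given values, Q_d = 85730 − 221(247) − 5.07(673) = 27730.89.
∂Q_d/∂p = −221.
E = (-221) × (247/27730.89) = -1.9684…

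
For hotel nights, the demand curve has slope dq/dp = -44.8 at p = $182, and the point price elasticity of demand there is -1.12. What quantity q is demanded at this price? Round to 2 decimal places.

7280.00

Ed = (dq/dp)·(p/q) ⇒ q = (dq/dp)·p/Ed = (-44.8)·182/(-1.12) = 7280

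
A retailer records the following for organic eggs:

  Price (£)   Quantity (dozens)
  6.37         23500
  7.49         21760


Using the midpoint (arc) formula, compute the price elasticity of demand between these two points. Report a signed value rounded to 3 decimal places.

%ΔQ = (21760 − 23500) / [(23500 + 21760)/2] = -1740/22630 = -0.076889…
%ΔP = (7.49 − 6.37) / [(6.37 + 7.49)/2] = 1.12/6.93 = 0.161616…
Arc Ed = %ΔQ / %ΔP = (-1740/22630) / (1.12/6.93) = -0.47575…

-0.476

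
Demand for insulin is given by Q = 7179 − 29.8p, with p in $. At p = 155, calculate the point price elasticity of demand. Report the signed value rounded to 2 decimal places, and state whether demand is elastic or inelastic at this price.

-1.80; elastic

dQ/dp = −29.8. At p = 155, Q = 7179 − 29.8(155) = 2560.
Ed = (dQ/dp)·(p/Q) = −29.8 × (155/2560) = -1.8042…
|Ed| = 1.80 > 1, so demand is elastic.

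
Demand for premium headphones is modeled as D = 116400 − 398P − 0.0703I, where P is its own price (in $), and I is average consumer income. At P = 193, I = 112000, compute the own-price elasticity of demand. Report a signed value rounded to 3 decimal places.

-2.422

At the given values, D = 116400 − 398(193) − 0.0703(112000) = 31712.4.
∂D/∂P = −398.
E = (-398) × (193/31712.4) = -2.42220…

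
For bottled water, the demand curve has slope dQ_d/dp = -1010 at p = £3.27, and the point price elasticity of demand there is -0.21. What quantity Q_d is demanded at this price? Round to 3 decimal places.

15727.143

Ed = (dQ_d/dp)·(p/Q_d) ⇒ Q_d = (dQ_d/dp)·p/Ed = (-1010)·3.27/(-0.21) = 15727.14285…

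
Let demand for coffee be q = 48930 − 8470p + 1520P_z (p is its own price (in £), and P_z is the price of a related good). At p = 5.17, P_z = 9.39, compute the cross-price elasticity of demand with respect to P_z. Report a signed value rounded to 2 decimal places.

0.74

At the given values, q = 48930 − 8470(5.17) + 1520(9.39) = 19412.9.
∂q/∂P_z = 1520.
E = (1520) × (9.39/19412.9) = 0.7352…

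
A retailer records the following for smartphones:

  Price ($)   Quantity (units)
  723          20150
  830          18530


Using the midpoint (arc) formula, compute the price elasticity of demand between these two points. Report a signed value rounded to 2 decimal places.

-0.61

%ΔQ = (18530 − 20150) / [(20150 + 18530)/2] = -1620/19340 = -0.083764…
%ΔP = (830 − 723) / [(723 + 830)/2] = 107/776.5 = 0.137797…
Arc Ed = %ΔQ / %ΔP = (-1620/19340) / (107/776.5) = -0.6078…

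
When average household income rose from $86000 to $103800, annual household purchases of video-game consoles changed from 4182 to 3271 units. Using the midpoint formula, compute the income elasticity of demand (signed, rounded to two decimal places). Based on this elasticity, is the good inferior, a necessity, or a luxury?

%ΔQ = (3271 − 4182)/[( 4182 + 3271)/2] = -911/3726.5 = -0.244465…
%ΔIncome = (103800 − 86000)/[( 86000 + 103800)/2] = 17800/94900 = 0.187565…
E_income = (-911/3726.5) / (17800/94900) = -1.3033…
E_income < 0 ⇒ inferior good.

-1.30; inferior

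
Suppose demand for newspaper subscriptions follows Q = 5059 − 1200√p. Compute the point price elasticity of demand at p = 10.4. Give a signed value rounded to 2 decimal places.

-1.63

dQ/dp = −1200/(2√p) = -186.052. At p = 10.4, Q = 1189.12.
Ed = (dQ/dp)·(p/Q) = (-186.052) × (10.4/1189.12) = -1.6272…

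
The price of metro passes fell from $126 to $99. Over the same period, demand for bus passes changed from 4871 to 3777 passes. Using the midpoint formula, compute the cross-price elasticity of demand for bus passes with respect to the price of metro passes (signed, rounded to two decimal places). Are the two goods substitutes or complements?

%ΔQ_{bus passes} = (3777 − 4871)/avg = -1094/4324 = -0.253006…
%ΔP_{metro passes} = (99 − 126)/avg = -27/112.5 = -0.24
E_cross = (-1094/4324) / (-27/112.5) = 1.0541…
E_cross > 0 ⇒ the goods are substitutes.

1.05; substitutes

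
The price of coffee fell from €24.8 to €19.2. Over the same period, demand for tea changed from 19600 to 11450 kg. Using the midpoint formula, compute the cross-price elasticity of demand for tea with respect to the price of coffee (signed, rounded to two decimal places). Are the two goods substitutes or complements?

2.06; substitutes

%ΔQ_{tea} = (11450 − 19600)/avg = -8150/15525 = -0.524959…
%ΔP_{coffee} = (19.2 − 24.8)/avg = -5.6/22 = -0.254545…
E_cross = (-8150/15525) / (-5.6/22) = 2.0623…
E_cross > 0 ⇒ the goods are substitutes.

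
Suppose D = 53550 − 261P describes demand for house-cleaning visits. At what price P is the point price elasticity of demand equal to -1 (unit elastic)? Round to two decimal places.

102.59

Ed = −261P/(53550 − 261P). Set this equal to -1:
261P = 1·(53550 − 261P) ⇒ 261P(1 + 1) = 1·53550
P = 1·53550 / (261·2) = 102.5862…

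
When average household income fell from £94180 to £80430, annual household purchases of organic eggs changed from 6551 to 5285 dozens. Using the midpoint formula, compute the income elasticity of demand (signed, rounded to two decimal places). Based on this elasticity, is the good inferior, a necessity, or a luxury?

1.36; luxury

%ΔQ = (5285 − 6551)/[( 6551 + 5285)/2] = -1266/5918 = -0.213923…
%ΔIncome = (80430 − 94180)/[( 94180 + 80430)/2] = -13750/87305 = -0.157493…
E_income = (-1266/5918) / (-13750/87305) = 1.3582…
E_income > 1 ⇒ normal good, luxury.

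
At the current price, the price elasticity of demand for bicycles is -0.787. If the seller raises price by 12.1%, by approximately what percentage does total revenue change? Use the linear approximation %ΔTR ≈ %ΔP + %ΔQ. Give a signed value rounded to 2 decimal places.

%ΔQ ≈ Ed × %ΔP = (-0.787) × (+12.1%) = -9.5227%
%ΔTR ≈ %ΔP + %ΔQ = (+12.1%) + (-9.5227%) = +2.5773%

+2.58%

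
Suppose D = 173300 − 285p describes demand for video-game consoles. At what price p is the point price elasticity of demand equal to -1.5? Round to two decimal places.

364.84

Ed = −285p/(173300 − 285p). Set this equal to -1.5:
285p = 1.5·(173300 − 285p) ⇒ 285p(1 + 1.5) = 1.5·173300
p = 1.5·173300 / (285·2.5) = 364.8421…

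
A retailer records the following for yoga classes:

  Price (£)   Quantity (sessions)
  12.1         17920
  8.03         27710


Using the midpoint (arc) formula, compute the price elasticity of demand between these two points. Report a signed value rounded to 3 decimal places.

%ΔQ = (27710 − 17920) / [(17920 + 27710)/2] = 9790/22815 = 0.429103…
%ΔP = (8.03 − 12.1) / [(12.1 + 8.03)/2] = -4.07/10.065 = -0.404371…
Arc Ed = %ΔQ / %ΔP = (9790/22815) / (-4.07/10.065) = -1.06116…

-1.061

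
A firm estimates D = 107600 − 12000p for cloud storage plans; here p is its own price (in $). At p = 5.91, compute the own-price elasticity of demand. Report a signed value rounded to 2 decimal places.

-1.93

At the given values, D = 107600 − 12000(5.91) = 36680.
∂D/∂p = −12000.
E = (-12000) × (5.91/36680) = -1.9334…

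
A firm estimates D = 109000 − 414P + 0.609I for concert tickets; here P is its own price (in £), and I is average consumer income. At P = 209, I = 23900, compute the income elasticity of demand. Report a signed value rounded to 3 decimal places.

0.393

At the given values, D = 109000 − 414(209) + 0.609(23900) = 37029.1.
∂D/∂I = 0.609.
E = (0.609) × (23900/37029.1) = 0.39307…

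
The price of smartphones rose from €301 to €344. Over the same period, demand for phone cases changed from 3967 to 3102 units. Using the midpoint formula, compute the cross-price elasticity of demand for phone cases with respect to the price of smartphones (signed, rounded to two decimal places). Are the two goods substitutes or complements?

%ΔQ_{phone cases} = (3102 − 3967)/avg = -865/3534.5 = -0.244730…
%ΔP_{smartphones} = (344 − 301)/avg = 43/322.5 = 0.133333…
E_cross = (-865/3534.5) / (43/322.5) = -1.8354…
E_cross < 0 ⇒ the goods are complements.

-1.84; complements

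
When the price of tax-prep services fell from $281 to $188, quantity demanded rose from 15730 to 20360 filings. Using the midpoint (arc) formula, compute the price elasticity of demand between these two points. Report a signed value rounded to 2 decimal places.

-0.65

%ΔQ = (20360 − 15730) / [(15730 + 20360)/2] = 4630/18045 = 0.256580…
%ΔP = (188 − 281) / [(281 + 188)/2] = -93/234.5 = -0.396588…
Arc Ed = %ΔQ / %ΔP = (4630/18045) / (-93/234.5) = -0.6469…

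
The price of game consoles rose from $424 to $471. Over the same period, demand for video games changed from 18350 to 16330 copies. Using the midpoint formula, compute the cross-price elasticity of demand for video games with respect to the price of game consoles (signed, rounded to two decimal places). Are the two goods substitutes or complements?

-1.11; complements

%ΔQ_{video games} = (16330 − 18350)/avg = -2020/17340 = -0.116493…
%ΔP_{game consoles} = (471 − 424)/avg = 47/447.5 = 0.105027…
E_cross = (-2020/17340) / (47/447.5) = -1.1091…
E_cross < 0 ⇒ the goods are complements.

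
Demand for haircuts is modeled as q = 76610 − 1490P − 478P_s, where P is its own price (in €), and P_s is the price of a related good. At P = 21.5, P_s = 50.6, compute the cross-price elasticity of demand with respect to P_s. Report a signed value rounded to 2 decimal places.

-1.19

At the given values, q = 76610 − 1490(21.5) − 478(50.6) = 20388.2.
∂q/∂P_s = -478.
E = (-478) × (50.6/20388.2) = -1.1863…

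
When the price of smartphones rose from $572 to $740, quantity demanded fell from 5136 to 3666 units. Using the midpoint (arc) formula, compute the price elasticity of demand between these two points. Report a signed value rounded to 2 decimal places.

%ΔQ = (3666 − 5136) / [(5136 + 3666)/2] = -1470/4401 = -0.334014…
%ΔP = (740 − 572) / [(572 + 740)/2] = 168/656 = 0.256097…
Arc Ed = %ΔQ / %ΔP = (-1470/4401) / (168/656) = -1.3042…

-1.30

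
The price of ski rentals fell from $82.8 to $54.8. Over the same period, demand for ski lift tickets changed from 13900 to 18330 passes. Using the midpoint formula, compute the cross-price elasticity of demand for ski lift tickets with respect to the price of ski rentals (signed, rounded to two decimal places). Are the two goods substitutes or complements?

%ΔQ_{ski lift tickets} = (18330 − 13900)/avg = 4430/16115 = 0.274899…
%ΔP_{ski rentals} = (54.8 − 82.8)/avg = -28/68.8 = -0.406976…
E_cross = (4430/16115) / (-28/68.8) = -0.6754…
E_cross < 0 ⇒ the goods are complements.

-0.68; complements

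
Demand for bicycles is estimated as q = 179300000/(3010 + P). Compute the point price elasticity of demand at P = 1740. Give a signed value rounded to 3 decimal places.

dq/dP = −179300000/(3010 + P)² = -7.94681. At P = 1740, q = 37747.4.
Ed = (dq/dP)·(P/q) = (-7.94681) × (1740/37747.4) = -0.36631…

-0.366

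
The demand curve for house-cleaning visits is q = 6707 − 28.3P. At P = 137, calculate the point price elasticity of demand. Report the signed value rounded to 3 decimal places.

dq/dP = −28.3. At P = 137, q = 6707 − 28.3(137) = 2829.9.
Ed = (dq/dP)·(P/q) = −28.3 × (137/2829.9) = -1.37004…

-1.370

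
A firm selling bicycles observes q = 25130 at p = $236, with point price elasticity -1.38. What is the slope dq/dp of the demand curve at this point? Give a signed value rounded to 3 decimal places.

Ed = (dq/dp)·(p/q) ⇒ dq/dp = Ed·q/p = (-1.38)·25130/236 = -146.94661…

-146.947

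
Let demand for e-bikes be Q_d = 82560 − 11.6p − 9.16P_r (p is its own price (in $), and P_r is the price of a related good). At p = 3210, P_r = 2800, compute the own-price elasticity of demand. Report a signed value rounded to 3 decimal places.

-1.892

At the given values, Q_d = 82560 − 11.6(3210) − 9.16(2800) = 19676.
∂Q_d/∂p = −11.6.
E = (-11.6) × (3210/19676) = -1.89245…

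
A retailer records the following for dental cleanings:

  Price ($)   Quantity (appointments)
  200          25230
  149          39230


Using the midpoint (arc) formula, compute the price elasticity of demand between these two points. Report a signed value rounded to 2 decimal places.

-1.49

%ΔQ = (39230 − 25230) / [(25230 + 39230)/2] = 14000/32230 = 0.434377…
%ΔP = (149 − 200) / [(200 + 149)/2] = -51/174.5 = -0.292263…
Arc Ed = %ΔQ / %ΔP = (14000/32230) / (-51/174.5) = -1.4862…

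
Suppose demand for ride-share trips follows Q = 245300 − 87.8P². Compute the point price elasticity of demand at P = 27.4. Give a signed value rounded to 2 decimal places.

dQ/dP = −2·87.8·P = -4811.44. At P = 27.4, Q = 179383.272.
Ed = (dQ/dP)·(P/Q) = (-4811.44) × (27.4/179383.272) = -0.7349…

-0.73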